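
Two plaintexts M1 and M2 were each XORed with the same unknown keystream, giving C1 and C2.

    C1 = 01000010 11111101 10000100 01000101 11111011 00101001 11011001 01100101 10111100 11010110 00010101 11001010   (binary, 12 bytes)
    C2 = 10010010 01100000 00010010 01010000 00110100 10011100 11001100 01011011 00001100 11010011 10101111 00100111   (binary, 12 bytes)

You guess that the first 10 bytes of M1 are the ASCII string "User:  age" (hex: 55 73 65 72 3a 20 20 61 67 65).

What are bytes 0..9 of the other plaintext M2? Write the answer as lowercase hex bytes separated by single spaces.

85 ee f3 67 f5 95 35 5f d7 60

First, C1 ⊕ C2 = (M1 ⊕ K) ⊕ (M2 ⊕ K) = M1 ⊕ M2, so the key drops out. Then M2 = (M1 ⊕ M2) ⊕ M1 over the first 10 bytes.
byte 0: (42 xor 92) xor 55 = d0 xor 55 = 85
byte 1: (fd xor 60) xor 73 = 9d xor 73 = ee
byte 2: (84 xor 12) xor 65 = 96 xor 65 = f3
byte 3: (45 xor 50) xor 72 = 15 xor 72 = 67
byte 4: (fb xor 34) xor 3a = cf xor 3a = f5
byte 5: (29 xor 9c) xor 20 = b5 xor 20 = 95
byte 6: (d9 xor cc) xor 20 = 15 xor 20 = 35
byte 7: (65 xor 5b) xor 61 = 3e xor 61 = 5f
byte 8: (bc xor 0c) xor 67 = b0 xor 67 = d7
byte 9: (d6 xor d3) xor 65 = 05 xor 65 = 60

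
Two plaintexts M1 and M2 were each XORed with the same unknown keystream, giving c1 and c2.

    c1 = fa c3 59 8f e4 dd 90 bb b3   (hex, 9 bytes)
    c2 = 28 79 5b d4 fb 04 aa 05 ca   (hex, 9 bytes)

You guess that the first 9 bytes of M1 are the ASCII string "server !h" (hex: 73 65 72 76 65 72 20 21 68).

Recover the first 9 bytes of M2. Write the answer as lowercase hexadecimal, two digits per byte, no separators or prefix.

First, c1 ⊕ c2 = (M1 ⊕ K) ⊕ (M2 ⊕ K) = M1 ⊕ M2, so the key drops out. Then M2 = (M1 ⊕ M2) ⊕ M1 over the first 9 bytes.
byte 0: (fa xor 28) xor 73 = d2 xor 73 = a1
byte 1: (c3 xor 79) xor 65 = ba xor 65 = df
byte 2: (59 xor 5b) xor 72 = 02 xor 72 = 70
byte 3: (8f xor d4) xor 76 = 5b xor 76 = 2d
byte 4: (e4 xor fb) xor 65 = 1f xor 65 = 7a
byte 5: (dd xor 04) xor 72 = d9 xor 72 = ab
byte 6: (90 xor aa) xor 20 = 3a xor 20 = 1a
byte 7: (bb xor 05) xor 21 = be xor 21 = 9f
byte 8: (b3 xor ca) xor 68 = 79 xor 68 = 11

a1df702d7aab1a9f11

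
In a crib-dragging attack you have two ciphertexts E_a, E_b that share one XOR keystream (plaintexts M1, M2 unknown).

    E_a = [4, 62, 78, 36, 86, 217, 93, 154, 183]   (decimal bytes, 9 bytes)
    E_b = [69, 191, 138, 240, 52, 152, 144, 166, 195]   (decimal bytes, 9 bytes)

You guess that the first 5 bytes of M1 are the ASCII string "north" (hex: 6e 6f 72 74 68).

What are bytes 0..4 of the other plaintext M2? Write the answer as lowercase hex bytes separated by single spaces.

First, E_a ⊕ E_b = (M1 ⊕ K) ⊕ (M2 ⊕ K) = M1 ⊕ M2, so the key drops out. Then M2 = (M1 ⊕ M2) ⊕ M1 over the first 5 bytes.
byte 0: (04 ^ 45) ^ 6e = 41 ^ 6e = 2f
byte 1: (3e ^ bf) ^ 6f = 81 ^ 6f = ee
byte 2: (4e ^ 8a) ^ 72 = c4 ^ 72 = b6
byte 3: (24 ^ f0) ^ 74 = d4 ^ 74 = a0
byte 4: (56 ^ 34) ^ 68 = 62 ^ 68 = 0a

2f ee b6 a0 0a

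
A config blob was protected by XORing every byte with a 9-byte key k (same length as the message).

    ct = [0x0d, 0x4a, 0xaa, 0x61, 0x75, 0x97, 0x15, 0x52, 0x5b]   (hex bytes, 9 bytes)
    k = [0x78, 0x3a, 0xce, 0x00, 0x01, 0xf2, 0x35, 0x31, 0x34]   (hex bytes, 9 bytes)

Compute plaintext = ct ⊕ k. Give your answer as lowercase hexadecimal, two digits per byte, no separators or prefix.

75706461746520636f

0d XOR 78 = 75
4a XOR 3a = 70
aa XOR ce = 64
61 XOR 00 = 61
75 XOR 01 = 74
97 XOR f2 = 65
15 XOR 35 = 20
52 XOR 31 = 63
5b XOR 34 = 6f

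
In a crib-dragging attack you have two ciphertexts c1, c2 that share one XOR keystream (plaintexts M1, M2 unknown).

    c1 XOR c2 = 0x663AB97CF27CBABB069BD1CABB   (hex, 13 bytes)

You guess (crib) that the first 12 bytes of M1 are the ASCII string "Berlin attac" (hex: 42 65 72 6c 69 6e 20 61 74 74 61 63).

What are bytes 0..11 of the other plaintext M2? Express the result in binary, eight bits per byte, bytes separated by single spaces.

Since c1 ⊕ c2 = M1 ⊕ M2, XORing with the guessed M1 bytes yields the corresponding M2 bytes: M2 = (c1 ⊕ c2) ⊕ M1.
01100110 ⊕ 01000010 = 00100100
00111010 ⊕ 01100101 = 01011111
10111001 ⊕ 01110010 = 11001011
01111100 ⊕ 01101100 = 00010000
11110010 ⊕ 01101001 = 10011011
01111100 ⊕ 01101110 = 00010010
10111010 ⊕ 00100000 = 10011010
10111011 ⊕ 01100001 = 11011010
00000110 ⊕ 01110100 = 01110010
10011011 ⊕ 01110100 = 11101111
11010001 ⊕ 01100001 = 10110000
11001010 ⊕ 01100011 = 10101001

00100100 01011111 11001011 00010000 10011011 00010010 10011010 11011010 01110010 11101111 10110000 10101001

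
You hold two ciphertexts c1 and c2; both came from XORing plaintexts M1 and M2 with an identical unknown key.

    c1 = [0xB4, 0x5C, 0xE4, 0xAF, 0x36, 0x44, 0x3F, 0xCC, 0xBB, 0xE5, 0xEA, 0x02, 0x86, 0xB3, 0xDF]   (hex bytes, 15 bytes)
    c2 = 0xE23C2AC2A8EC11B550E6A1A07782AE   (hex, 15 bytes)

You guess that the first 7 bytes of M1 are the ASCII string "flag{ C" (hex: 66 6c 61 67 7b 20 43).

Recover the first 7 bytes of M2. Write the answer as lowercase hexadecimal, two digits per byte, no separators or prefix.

First, c1 ⊕ c2 = (M1 ⊕ K) ⊕ (M2 ⊕ K) = M1 ⊕ M2, so the key drops out. Then M2 = (M1 ⊕ M2) ⊕ M1 over the first 7 bytes.
byte 0: (b4 ^ e2) ^ 66 = 56 ^ 66 = 30
byte 1: (5c ^ 3c) ^ 6c = 60 ^ 6c = 0c
byte 2: (e4 ^ 2a) ^ 61 = ce ^ 61 = af
byte 3: (af ^ c2) ^ 67 = 6d ^ 67 = 0a
byte 4: (36 ^ a8) ^ 7b = 9e ^ 7b = e5
byte 5: (44 ^ ec) ^ 20 = a8 ^ 20 = 88
byte 6: (3f ^ 11) ^ 43 = 2e ^ 43 = 6d

300caf0ae5886d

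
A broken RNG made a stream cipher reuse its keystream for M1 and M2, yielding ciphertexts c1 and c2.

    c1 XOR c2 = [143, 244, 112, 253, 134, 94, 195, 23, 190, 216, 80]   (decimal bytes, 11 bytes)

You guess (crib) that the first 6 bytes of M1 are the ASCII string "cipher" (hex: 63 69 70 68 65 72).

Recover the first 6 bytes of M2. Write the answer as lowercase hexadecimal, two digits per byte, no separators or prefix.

ec9d0095e32c

Since c1 ⊕ c2 = M1 ⊕ M2, XORing with the guessed M1 bytes yields the corresponding M2 bytes: M2 = (c1 ⊕ c2) ⊕ M1.
byte 0: 8f xor 63 = ec
byte 1: f4 xor 69 = 9d
byte 2: 70 xor 70 = 00
byte 3: fd xor 68 = 95
byte 4: 86 xor 65 = e3
byte 5: 5e xor 72 = 2c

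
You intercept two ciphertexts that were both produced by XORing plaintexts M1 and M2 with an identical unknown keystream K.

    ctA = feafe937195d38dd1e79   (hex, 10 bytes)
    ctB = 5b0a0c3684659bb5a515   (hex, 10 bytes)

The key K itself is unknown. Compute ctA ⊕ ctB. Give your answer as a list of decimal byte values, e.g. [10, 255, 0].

ctA ⊕ ctB = (M1 ⊕ K) ⊕ (M2 ⊕ K) = M1 ⊕ M2 — the shared key cancels under XOR.
fe ⊕ 5b = a5
af ⊕ 0a = a5
e9 ⊕ 0c = e5
37 ⊕ 36 = 01
19 ⊕ 84 = 9d
5d ⊕ 65 = 38
38 ⊕ 9b = a3
dd ⊕ b5 = 68
1e ⊕ a5 = bb
79 ⊕ 15 = 6c

[165, 165, 229, 1, 157, 56, 163, 104, 187, 108]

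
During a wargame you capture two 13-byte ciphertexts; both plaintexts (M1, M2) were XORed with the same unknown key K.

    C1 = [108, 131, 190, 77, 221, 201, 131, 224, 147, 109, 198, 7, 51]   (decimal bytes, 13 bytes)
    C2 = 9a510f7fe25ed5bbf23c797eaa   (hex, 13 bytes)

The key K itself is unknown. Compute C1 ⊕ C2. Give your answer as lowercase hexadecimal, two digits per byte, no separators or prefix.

C1 ⊕ C2 = (M1 ⊕ K) ⊕ (M2 ⊕ K) = M1 ⊕ M2 — the shared key cancels under XOR.
01101100 XOR 10011010 = 11110110
10000011 XOR 01010001 = 11010010
10111110 XOR 00001111 = 10110001
01001101 XOR 01111111 = 00110010
11011101 XOR 11100010 = 00111111
11001001 XOR 01011110 = 10010111
10000011 XOR 11010101 = 01010110
11100000 XOR 10111011 = 01011011
10010011 XOR 11110010 = 01100001
01101101 XOR 00111100 = 01010001
11000110 XOR 01111001 = 10111111
00000111 XOR 01111110 = 01111001
00110011 XOR 10101010 = 10011001

f6d2b1323f97565b6151bf7999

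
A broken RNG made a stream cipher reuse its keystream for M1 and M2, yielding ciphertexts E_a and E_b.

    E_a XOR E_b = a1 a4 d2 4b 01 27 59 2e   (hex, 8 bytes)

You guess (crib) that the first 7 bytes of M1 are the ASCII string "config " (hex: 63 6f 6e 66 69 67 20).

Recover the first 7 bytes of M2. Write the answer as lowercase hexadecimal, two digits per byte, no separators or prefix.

Since E_a ⊕ E_b = M1 ⊕ M2, XORing with the guessed M1 bytes yields the corresponding M2 bytes: M2 = (E_a ⊕ E_b) ⊕ M1.
byte 0: 161 xor  99 = 194
byte 1: 164 xor 111 = 203
byte 2: 210 xor 110 = 188
byte 3:  75 xor 102 =  45
byte 4:   1 xor 105 = 104
byte 5:  39 xor 103 =  64
byte 6:  89 xor  32 = 121

c2cbbc2d684079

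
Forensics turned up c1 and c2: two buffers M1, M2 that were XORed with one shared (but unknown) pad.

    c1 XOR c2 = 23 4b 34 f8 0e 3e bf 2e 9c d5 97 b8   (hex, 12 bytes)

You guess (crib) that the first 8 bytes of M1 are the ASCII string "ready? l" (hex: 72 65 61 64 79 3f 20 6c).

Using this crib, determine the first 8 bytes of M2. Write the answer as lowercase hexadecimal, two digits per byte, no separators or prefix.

512e559c77019f42

Since c1 ⊕ c2 = M1 ⊕ M2, XORing with the guessed M1 bytes yields the corresponding M2 bytes: M2 = (c1 ⊕ c2) ⊕ M1.
23 ^ 72 = 51
4b ^ 65 = 2e
34 ^ 61 = 55
f8 ^ 64 = 9c
0e ^ 79 = 77
3e ^ 3f = 01
bf ^ 20 = 9f
2e ^ 6c = 42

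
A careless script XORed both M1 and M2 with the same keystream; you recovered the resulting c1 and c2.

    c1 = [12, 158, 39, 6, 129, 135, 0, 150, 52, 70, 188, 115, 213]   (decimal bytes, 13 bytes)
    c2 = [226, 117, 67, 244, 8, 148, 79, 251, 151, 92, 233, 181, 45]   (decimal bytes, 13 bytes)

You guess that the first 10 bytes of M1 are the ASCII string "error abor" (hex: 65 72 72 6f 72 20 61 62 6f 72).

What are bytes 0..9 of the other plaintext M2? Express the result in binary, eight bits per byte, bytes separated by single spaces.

First, c1 ⊕ c2 = (M1 ⊕ K) ⊕ (M2 ⊕ K) = M1 ⊕ M2, so the key drops out. Then M2 = (M1 ⊕ M2) ⊕ M1 over the first 10 bytes.
byte 0: (0c XOR e2) XOR 65 = ee XOR 65 = 8b
byte 1: (9e XOR 75) XOR 72 = eb XOR 72 = 99
byte 2: (27 XOR 43) XOR 72 = 64 XOR 72 = 16
byte 3: (06 XOR f4) XOR 6f = f2 XOR 6f = 9d
byte 4: (81 XOR 08) XOR 72 = 89 XOR 72 = fb
byte 5: (87 XOR 94) XOR 20 = 13 XOR 20 = 33
byte 6: (00 XOR 4f) XOR 61 = 4f XOR 61 = 2e
byte 7: (96 XOR fb) XOR 62 = 6d XOR 62 = 0f
byte 8: (34 XOR 97) XOR 6f = a3 XOR 6f = cc
byte 9: (46 XOR 5c) XOR 72 = 1a XOR 72 = 68

10001011 10011001 00010110 10011101 11111011 00110011 00101110 00001111 11001100 01101000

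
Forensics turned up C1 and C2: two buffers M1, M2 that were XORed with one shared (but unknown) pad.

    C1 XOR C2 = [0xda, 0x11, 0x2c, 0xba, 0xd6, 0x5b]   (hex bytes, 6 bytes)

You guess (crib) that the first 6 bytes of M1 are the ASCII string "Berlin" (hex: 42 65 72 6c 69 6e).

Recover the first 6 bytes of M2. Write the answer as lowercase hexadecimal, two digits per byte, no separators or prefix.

98745ed6bf35

Since C1 ⊕ C2 = M1 ⊕ M2, XORing with the guessed M1 bytes yields the corresponding M2 bytes: M2 = (C1 ⊕ C2) ⊕ M1.
da ^ 42 = 98
11 ^ 65 = 74
2c ^ 72 = 5e
ba ^ 6c = d6
d6 ^ 69 = bf
5b ^ 6e = 35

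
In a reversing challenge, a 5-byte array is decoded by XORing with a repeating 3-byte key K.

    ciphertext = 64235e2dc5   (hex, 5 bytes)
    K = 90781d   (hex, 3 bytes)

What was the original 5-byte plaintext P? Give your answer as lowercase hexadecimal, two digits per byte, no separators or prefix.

The 3-byte key repeats, so the effective keystream is 90 78 1d 90 78.
byte 0: 64 XOR 90 = f4
byte 1: 23 XOR 78 = 5b
byte 2: 5e XOR 1d = 43
byte 3: 2d XOR 90 = bd
byte 4: c5 XOR 78 = bd

f45b43bdbd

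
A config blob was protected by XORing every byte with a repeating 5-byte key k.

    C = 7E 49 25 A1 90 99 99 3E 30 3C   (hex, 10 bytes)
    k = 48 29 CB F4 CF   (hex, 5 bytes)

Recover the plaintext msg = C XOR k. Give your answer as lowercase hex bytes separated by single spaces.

The 5-byte key repeats, so the effective keystream is 48 29 cb f4 cf 48 29 cb f4 cf.
byte 0: 7e ⊕ 48 = 36
byte 1: 49 ⊕ 29 = 60
byte 2: 25 ⊕ cb = ee
byte 3: a1 ⊕ f4 = 55
byte 4: 90 ⊕ cf = 5f
byte 5: 99 ⊕ 48 = d1
byte 6: 99 ⊕ 29 = b0
byte 7: 3e ⊕ cb = f5
byte 8: 30 ⊕ f4 = c4
byte 9: 3c ⊕ cf = f3

36 60 ee 55 5f d1 b0 f5 c4 f3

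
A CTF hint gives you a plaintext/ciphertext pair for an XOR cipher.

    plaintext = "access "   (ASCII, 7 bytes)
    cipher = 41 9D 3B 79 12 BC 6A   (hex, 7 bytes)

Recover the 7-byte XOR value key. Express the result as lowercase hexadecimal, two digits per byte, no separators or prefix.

20fe581c61cf4a

Since cipher = plaintext ⊕ key, XORing both sides with plaintext gives key = plaintext ⊕ cipher.
byte 0: 01100001 XOR 01000001 = 00100000
byte 1: 01100011 XOR 10011101 = 11111110
byte 2: 01100011 XOR 00111011 = 01011000
byte 3: 01100101 XOR 01111001 = 00011100
byte 4: 01110011 XOR 00010010 = 01100001
byte 5: 01110011 XOR 10111100 = 11001111
byte 6: 00100000 XOR 01101010 = 01001010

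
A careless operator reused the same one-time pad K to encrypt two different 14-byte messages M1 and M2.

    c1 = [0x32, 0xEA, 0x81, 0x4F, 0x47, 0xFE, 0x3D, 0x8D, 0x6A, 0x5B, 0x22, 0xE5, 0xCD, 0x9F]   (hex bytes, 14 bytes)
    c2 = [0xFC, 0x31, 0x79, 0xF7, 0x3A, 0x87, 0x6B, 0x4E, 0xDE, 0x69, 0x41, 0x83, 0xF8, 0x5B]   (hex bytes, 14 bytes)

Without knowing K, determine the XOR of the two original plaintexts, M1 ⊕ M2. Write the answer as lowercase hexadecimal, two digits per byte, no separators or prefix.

cedbf8b87d7956c3b432636635c4

c1 ⊕ c2 = (M1 ⊕ K) ⊕ (M2 ⊕ K) = M1 ⊕ M2 — the shared key cancels under XOR.
byte 0: 32 xor fc = ce
byte 1: ea xor 31 = db
byte 2: 81 xor 79 = f8
byte 3: 4f xor f7 = b8
byte 4: 47 xor 3a = 7d
byte 5: fe xor 87 = 79
byte 6: 3d xor 6b = 56
byte 7: 8d xor 4e = c3
byte 8: 6a xor de = b4
byte 9: 5b xor 69 = 32
byte 10: 22 xor 41 = 63
byte 11: e5 xor 83 = 66
byte 12: cd xor f8 = 35
byte 13: 9f xor 5b = c4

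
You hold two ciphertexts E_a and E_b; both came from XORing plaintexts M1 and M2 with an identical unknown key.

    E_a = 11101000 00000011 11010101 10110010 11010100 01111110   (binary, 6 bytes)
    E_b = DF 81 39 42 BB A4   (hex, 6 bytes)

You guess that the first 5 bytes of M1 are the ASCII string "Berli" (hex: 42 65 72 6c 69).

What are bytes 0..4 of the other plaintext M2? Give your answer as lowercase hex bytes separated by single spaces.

75 e7 9e 9c 06

First, E_a ⊕ E_b = (M1 ⊕ K) ⊕ (M2 ⊕ K) = M1 ⊕ M2, so the key drops out. Then M2 = (M1 ⊕ M2) ⊕ M1 over the first 5 bytes.
byte 0: (e8 xor df) xor 42 = 37 xor 42 = 75
byte 1: (03 xor 81) xor 65 = 82 xor 65 = e7
byte 2: (d5 xor 39) xor 72 = ec xor 72 = 9e
byte 3: (b2 xor 42) xor 6c = f0 xor 6c = 9c
byte 4: (d4 xor bb) xor 69 = 6f xor 69 = 06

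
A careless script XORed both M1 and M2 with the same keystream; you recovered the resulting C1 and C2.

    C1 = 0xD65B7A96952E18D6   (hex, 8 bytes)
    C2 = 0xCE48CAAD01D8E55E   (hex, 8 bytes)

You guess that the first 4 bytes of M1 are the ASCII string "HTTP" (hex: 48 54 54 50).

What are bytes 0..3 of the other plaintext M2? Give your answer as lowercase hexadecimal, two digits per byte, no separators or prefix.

5047e46b

First, C1 ⊕ C2 = (M1 ⊕ K) ⊕ (M2 ⊕ K) = M1 ⊕ M2, so the key drops out. Then M2 = (M1 ⊕ M2) ⊕ M1 over the first 4 bytes.
byte 0: (d6 ⊕ ce) ⊕ 48 = 18 ⊕ 48 = 50
byte 1: (5b ⊕ 48) ⊕ 54 = 13 ⊕ 54 = 47
byte 2: (7a ⊕ ca) ⊕ 54 = b0 ⊕ 54 = e4
byte 3: (96 ⊕ ad) ⊕ 50 = 3b ⊕ 50 = 6b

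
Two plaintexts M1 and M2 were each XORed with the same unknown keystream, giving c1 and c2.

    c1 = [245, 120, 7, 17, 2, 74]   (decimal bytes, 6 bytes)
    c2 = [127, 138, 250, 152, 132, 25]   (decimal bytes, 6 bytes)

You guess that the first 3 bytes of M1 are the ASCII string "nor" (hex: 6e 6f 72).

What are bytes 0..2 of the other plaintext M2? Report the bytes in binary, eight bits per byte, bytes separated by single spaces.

11100100 10011101 10001111

First, c1 ⊕ c2 = (M1 ⊕ K) ⊕ (M2 ⊕ K) = M1 ⊕ M2, so the key drops out. Then M2 = (M1 ⊕ M2) ⊕ M1 over the first 3 bytes.
byte 0: (f5 xor 7f) xor 6e = 8a xor 6e = e4
byte 1: (78 xor 8a) xor 6f = f2 xor 6f = 9d
byte 2: (07 xor fa) xor 72 = fd xor 72 = 8f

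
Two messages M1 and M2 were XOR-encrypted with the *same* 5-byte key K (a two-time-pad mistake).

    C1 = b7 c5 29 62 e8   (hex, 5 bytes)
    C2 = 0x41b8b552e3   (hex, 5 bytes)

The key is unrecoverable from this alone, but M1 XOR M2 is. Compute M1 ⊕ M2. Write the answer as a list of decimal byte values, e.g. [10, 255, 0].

[246, 125, 156, 48, 11]

C1 ⊕ C2 = (M1 ⊕ K) ⊕ (M2 ⊕ K) = M1 ⊕ M2 — the shared key cancels under XOR.
byte 0: b7 ⊕ 41 = f6
byte 1: c5 ⊕ b8 = 7d
byte 2: 29 ⊕ b5 = 9c
byte 3: 62 ⊕ 52 = 30
byte 4: e8 ⊕ e3 = 0b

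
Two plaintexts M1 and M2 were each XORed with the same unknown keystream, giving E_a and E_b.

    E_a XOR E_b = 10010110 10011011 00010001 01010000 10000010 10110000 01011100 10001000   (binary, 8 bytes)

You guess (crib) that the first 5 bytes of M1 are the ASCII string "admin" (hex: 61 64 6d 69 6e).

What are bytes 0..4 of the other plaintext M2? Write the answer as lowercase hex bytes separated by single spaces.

Since E_a ⊕ E_b = M1 ⊕ M2, XORing with the guessed M1 bytes yields the corresponding M2 bytes: M2 = (E_a ⊕ E_b) ⊕ M1.
150 xor  97 = 247
155 xor 100 = 255
 17 xor 109 = 124
 80 xor 105 =  57
130 xor 110 = 236

f7 ff 7c 39 ec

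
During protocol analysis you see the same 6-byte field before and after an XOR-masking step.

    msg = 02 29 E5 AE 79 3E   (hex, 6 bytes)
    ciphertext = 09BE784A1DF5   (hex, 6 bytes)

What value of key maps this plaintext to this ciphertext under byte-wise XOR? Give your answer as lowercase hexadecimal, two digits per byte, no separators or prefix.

Since ciphertext = msg ⊕ key, XORing both sides with msg gives key = msg ⊕ ciphertext.
02 ⊕ 09 = 0b
29 ⊕ be = 97
e5 ⊕ 78 = 9d
ae ⊕ 4a = e4
79 ⊕ 1d = 64
3e ⊕ f5 = cb

0b979de464cb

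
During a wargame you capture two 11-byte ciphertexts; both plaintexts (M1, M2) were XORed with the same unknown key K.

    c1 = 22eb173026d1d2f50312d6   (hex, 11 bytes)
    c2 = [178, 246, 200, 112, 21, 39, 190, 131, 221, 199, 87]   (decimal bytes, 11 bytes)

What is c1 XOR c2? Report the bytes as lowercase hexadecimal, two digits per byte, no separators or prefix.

c1 ⊕ c2 = (M1 ⊕ K) ⊕ (M2 ⊕ K) = M1 ⊕ M2 — the shared key cancels under XOR.
22 ⊕ b2 = 90
eb ⊕ f6 = 1d
17 ⊕ c8 = df
30 ⊕ 70 = 40
26 ⊕ 15 = 33
d1 ⊕ 27 = f6
d2 ⊕ be = 6c
f5 ⊕ 83 = 76
03 ⊕ dd = de
12 ⊕ c7 = d5
d6 ⊕ 57 = 81

901ddf4033f66c76ded581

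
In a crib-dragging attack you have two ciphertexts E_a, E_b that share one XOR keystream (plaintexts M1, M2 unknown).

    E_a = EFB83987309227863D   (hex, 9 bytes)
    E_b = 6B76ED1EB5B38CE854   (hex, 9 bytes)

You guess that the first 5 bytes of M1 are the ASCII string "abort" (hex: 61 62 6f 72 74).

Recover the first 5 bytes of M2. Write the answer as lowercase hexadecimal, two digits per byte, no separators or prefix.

First, E_a ⊕ E_b = (M1 ⊕ K) ⊕ (M2 ⊕ K) = M1 ⊕ M2, so the key drops out. Then M2 = (M1 ⊕ M2) ⊕ M1 over the first 5 bytes.
byte 0: (ef ⊕ 6b) ⊕ 61 = 84 ⊕ 61 = e5
byte 1: (b8 ⊕ 76) ⊕ 62 = ce ⊕ 62 = ac
byte 2: (39 ⊕ ed) ⊕ 6f = d4 ⊕ 6f = bb
byte 3: (87 ⊕ 1e) ⊕ 72 = 99 ⊕ 72 = eb
byte 4: (30 ⊕ b5) ⊕ 74 = 85 ⊕ 74 = f1

e5acbbebf1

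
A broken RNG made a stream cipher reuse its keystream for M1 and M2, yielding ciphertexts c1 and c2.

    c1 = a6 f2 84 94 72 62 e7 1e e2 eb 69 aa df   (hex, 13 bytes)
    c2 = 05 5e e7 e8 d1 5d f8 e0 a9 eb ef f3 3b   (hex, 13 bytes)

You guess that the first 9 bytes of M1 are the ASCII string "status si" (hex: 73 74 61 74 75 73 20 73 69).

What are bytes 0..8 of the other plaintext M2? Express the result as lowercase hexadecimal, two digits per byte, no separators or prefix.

First, c1 ⊕ c2 = (M1 ⊕ K) ⊕ (M2 ⊕ K) = M1 ⊕ M2, so the key drops out. Then M2 = (M1 ⊕ M2) ⊕ M1 over the first 9 bytes.
byte 0: (a6 ⊕ 05) ⊕ 73 = a3 ⊕ 73 = d0
byte 1: (f2 ⊕ 5e) ⊕ 74 = ac ⊕ 74 = d8
byte 2: (84 ⊕ e7) ⊕ 61 = 63 ⊕ 61 = 02
byte 3: (94 ⊕ e8) ⊕ 74 = 7c ⊕ 74 = 08
byte 4: (72 ⊕ d1) ⊕ 75 = a3 ⊕ 75 = d6
byte 5: (62 ⊕ 5d) ⊕ 73 = 3f ⊕ 73 = 4c
byte 6: (e7 ⊕ f8) ⊕ 20 = 1f ⊕ 20 = 3f
byte 7: (1e ⊕ e0) ⊕ 73 = fe ⊕ 73 = 8d
byte 8: (e2 ⊕ a9) ⊕ 69 = 4b ⊕ 69 = 22

d0d80208d64c3f8d22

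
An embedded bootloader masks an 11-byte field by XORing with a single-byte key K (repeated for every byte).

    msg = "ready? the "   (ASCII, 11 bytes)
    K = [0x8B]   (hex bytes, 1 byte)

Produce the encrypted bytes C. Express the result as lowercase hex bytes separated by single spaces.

The 1-byte key repeats, so the effective keystream is 8b 8b 8b 8b 8b 8b 8b 8b 8b 8b 8b.
byte 0: 01110010 xor 10001011 = 11111001
byte 1: 01100101 xor 10001011 = 11101110
byte 2: 01100001 xor 10001011 = 11101010
byte 3: 01100100 xor 10001011 = 11101111
byte 4: 01111001 xor 10001011 = 11110010
byte 5: 00111111 xor 10001011 = 10110100
byte 6: 00100000 xor 10001011 = 10101011
byte 7: 01110100 xor 10001011 = 11111111
byte 8: 01101000 xor 10001011 = 11100011
byte 9: 01100101 xor 10001011 = 11101110
byte 10: 00100000 xor 10001011 = 10101011

f9 ee ea ef f2 b4 ab ff e3 ee ab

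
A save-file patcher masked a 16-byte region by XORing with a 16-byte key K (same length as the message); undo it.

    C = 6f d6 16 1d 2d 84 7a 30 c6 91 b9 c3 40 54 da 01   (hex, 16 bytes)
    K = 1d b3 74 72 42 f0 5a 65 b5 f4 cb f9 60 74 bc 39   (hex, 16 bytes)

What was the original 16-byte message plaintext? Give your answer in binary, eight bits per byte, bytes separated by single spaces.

111 XOR  29 = 114
214 XOR 179 = 101
 22 XOR 116 =  98
 29 XOR 114 = 111
 45 XOR  66 = 111
132 XOR 240 = 116
122 XOR  90 =  32
 48 XOR 101 =  85
198 XOR 181 = 115
145 XOR 244 = 101
185 XOR 203 = 114
195 XOR 249 =  58
 64 XOR  96 =  32
 84 XOR 116 =  32
218 XOR 188 = 102
  1 XOR  57 =  56

01110010 01100101 01100010 01101111 01101111 01110100 00100000 01010101 01110011 01100101 01110010 00111010 00100000 00100000 01100110 00111000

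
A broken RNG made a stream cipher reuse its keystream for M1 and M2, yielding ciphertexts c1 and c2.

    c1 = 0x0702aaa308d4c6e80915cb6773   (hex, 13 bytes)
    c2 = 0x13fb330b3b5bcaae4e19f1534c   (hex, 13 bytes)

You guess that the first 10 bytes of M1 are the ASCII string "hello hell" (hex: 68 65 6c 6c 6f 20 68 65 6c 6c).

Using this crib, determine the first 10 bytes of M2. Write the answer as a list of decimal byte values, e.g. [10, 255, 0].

[124, 156, 245, 196, 92, 175, 100, 35, 43, 96]

First, c1 ⊕ c2 = (M1 ⊕ K) ⊕ (M2 ⊕ K) = M1 ⊕ M2, so the key drops out. Then M2 = (M1 ⊕ M2) ⊕ M1 over the first 10 bytes.
byte 0: (07 ^ 13) ^ 68 = 14 ^ 68 = 7c
byte 1: (02 ^ fb) ^ 65 = f9 ^ 65 = 9c
byte 2: (aa ^ 33) ^ 6c = 99 ^ 6c = f5
byte 3: (a3 ^ 0b) ^ 6c = a8 ^ 6c = c4
byte 4: (08 ^ 3b) ^ 6f = 33 ^ 6f = 5c
byte 5: (d4 ^ 5b) ^ 20 = 8f ^ 20 = af
byte 6: (c6 ^ ca) ^ 68 = 0c ^ 68 = 64
byte 7: (e8 ^ ae) ^ 65 = 46 ^ 65 = 23
byte 8: (09 ^ 4e) ^ 6c = 47 ^ 6c = 2b
byte 9: (15 ^ 19) ^ 6c = 0c ^ 6c = 60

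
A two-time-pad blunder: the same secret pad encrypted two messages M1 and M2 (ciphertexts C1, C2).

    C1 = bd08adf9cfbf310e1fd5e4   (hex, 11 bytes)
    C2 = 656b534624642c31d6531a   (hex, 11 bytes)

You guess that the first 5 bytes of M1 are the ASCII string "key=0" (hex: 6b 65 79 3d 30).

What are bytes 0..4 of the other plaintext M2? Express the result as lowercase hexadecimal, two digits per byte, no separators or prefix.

b3068782db

First, C1 ⊕ C2 = (M1 ⊕ K) ⊕ (M2 ⊕ K) = M1 ⊕ M2, so the key drops out. Then M2 = (M1 ⊕ M2) ⊕ M1 over the first 5 bytes.
byte 0: (bd ⊕ 65) ⊕ 6b = d8 ⊕ 6b = b3
byte 1: (08 ⊕ 6b) ⊕ 65 = 63 ⊕ 65 = 06
byte 2: (ad ⊕ 53) ⊕ 79 = fe ⊕ 79 = 87
byte 3: (f9 ⊕ 46) ⊕ 3d = bf ⊕ 3d = 82
byte 4: (cf ⊕ 24) ⊕ 30 = eb ⊕ 30 = db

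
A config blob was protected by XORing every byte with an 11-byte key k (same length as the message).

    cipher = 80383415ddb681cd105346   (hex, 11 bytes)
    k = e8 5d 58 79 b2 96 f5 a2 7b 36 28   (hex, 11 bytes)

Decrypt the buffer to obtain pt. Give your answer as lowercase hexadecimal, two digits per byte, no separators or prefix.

XOR is its own inverse, so applying the key byte-wise gives the result directly.
80 xor e8 = 68
38 xor 5d = 65
34 xor 58 = 6c
15 xor 79 = 6c
dd xor b2 = 6f
b6 xor 96 = 20
81 xor f5 = 74
cd xor a2 = 6f
10 xor 7b = 6b
53 xor 36 = 65
46 xor 28 = 6e

68656c6c6f20746f6b656e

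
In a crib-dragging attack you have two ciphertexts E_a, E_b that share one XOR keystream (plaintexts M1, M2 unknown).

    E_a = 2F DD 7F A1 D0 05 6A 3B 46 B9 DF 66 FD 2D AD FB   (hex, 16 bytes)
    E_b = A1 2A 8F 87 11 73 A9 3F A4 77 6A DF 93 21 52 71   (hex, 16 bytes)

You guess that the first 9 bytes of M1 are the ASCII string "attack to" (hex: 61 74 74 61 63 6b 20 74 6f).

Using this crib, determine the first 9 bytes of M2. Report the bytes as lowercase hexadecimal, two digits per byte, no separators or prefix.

ef838447a21de3708d

First, E_a ⊕ E_b = (M1 ⊕ K) ⊕ (M2 ⊕ K) = M1 ⊕ M2, so the key drops out. Then M2 = (M1 ⊕ M2) ⊕ M1 over the first 9 bytes.
byte 0: (2f ⊕ a1) ⊕ 61 = 8e ⊕ 61 = ef
byte 1: (dd ⊕ 2a) ⊕ 74 = f7 ⊕ 74 = 83
byte 2: (7f ⊕ 8f) ⊕ 74 = f0 ⊕ 74 = 84
byte 3: (a1 ⊕ 87) ⊕ 61 = 26 ⊕ 61 = 47
byte 4: (d0 ⊕ 11) ⊕ 63 = c1 ⊕ 63 = a2
byte 5: (05 ⊕ 73) ⊕ 6b = 76 ⊕ 6b = 1d
byte 6: (6a ⊕ a9) ⊕ 20 = c3 ⊕ 20 = e3
byte 7: (3b ⊕ 3f) ⊕ 74 = 04 ⊕ 74 = 70
byte 8: (46 ⊕ a4) ⊕ 6f = e2 ⊕ 6f = 8d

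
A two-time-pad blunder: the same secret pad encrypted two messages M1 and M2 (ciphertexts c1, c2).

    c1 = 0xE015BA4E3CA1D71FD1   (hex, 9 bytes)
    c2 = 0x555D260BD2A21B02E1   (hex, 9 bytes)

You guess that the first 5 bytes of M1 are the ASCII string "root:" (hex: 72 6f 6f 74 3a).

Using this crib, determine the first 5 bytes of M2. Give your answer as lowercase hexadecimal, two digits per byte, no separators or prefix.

First, c1 ⊕ c2 = (M1 ⊕ K) ⊕ (M2 ⊕ K) = M1 ⊕ M2, so the key drops out. Then M2 = (M1 ⊕ M2) ⊕ M1 over the first 5 bytes.
byte 0: (e0 ⊕ 55) ⊕ 72 = b5 ⊕ 72 = c7
byte 1: (15 ⊕ 5d) ⊕ 6f = 48 ⊕ 6f = 27
byte 2: (ba ⊕ 26) ⊕ 6f = 9c ⊕ 6f = f3
byte 3: (4e ⊕ 0b) ⊕ 74 = 45 ⊕ 74 = 31
byte 4: (3c ⊕ d2) ⊕ 3a = ee ⊕ 3a = d4

c727f331d4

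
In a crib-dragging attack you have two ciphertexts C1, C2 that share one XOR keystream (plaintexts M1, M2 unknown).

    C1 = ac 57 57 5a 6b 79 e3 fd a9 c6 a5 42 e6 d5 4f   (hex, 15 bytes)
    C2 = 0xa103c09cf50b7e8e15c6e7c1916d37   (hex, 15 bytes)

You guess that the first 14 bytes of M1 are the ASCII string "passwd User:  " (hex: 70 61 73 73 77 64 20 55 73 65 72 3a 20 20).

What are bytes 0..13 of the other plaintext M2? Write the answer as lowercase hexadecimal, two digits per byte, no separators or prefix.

First, C1 ⊕ C2 = (M1 ⊕ K) ⊕ (M2 ⊕ K) = M1 ⊕ M2, so the key drops out. Then M2 = (M1 ⊕ M2) ⊕ M1 over the first 14 bytes.
byte 0: (ac ^ a1) ^ 70 = 0d ^ 70 = 7d
byte 1: (57 ^ 03) ^ 61 = 54 ^ 61 = 35
byte 2: (57 ^ c0) ^ 73 = 97 ^ 73 = e4
byte 3: (5a ^ 9c) ^ 73 = c6 ^ 73 = b5
byte 4: (6b ^ f5) ^ 77 = 9e ^ 77 = e9
byte 5: (79 ^ 0b) ^ 64 = 72 ^ 64 = 16
byte 6: (e3 ^ 7e) ^ 20 = 9d ^ 20 = bd
byte 7: (fd ^ 8e) ^ 55 = 73 ^ 55 = 26
byte 8: (a9 ^ 15) ^ 73 = bc ^ 73 = cf
byte 9: (c6 ^ c6) ^ 65 = 00 ^ 65 = 65
byte 10: (a5 ^ e7) ^ 72 = 42 ^ 72 = 30
byte 11: (42 ^ c1) ^ 3a = 83 ^ 3a = b9
byte 12: (e6 ^ 91) ^ 20 = 77 ^ 20 = 57
byte 13: (d5 ^ 6d) ^ 20 = b8 ^ 20 = 98

7d35e4b5e916bd26cf6530b95798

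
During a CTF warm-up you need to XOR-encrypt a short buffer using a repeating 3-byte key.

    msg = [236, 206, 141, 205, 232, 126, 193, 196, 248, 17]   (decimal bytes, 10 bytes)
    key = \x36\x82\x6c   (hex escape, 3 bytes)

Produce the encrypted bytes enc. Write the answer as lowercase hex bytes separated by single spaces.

da 4c e1 fb 6a 12 f7 46 94 27

The 3-byte key repeats, so the effective keystream is 36 82 6c 36 82 6c 36 82 6c 36.
byte 0: ec ⊕ 36 = da
byte 1: ce ⊕ 82 = 4c
byte 2: 8d ⊕ 6c = e1
byte 3: cd ⊕ 36 = fb
byte 4: e8 ⊕ 82 = 6a
byte 5: 7e ⊕ 6c = 12
byte 6: c1 ⊕ 36 = f7
byte 7: c4 ⊕ 82 = 46
byte 8: f8 ⊕ 6c = 94
byte 9: 11 ⊕ 36 = 27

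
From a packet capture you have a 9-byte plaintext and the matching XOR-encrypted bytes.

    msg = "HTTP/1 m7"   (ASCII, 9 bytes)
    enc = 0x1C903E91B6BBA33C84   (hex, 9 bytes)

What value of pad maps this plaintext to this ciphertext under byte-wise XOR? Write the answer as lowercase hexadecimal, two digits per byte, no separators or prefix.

54c46ac1998a8351b3

Since enc = msg ⊕ pad, XORing both sides with msg gives pad = msg ⊕ enc.
byte 0: 01001000 ⊕ 00011100 = 01010100
byte 1: 01010100 ⊕ 10010000 = 11000100
byte 2: 01010100 ⊕ 00111110 = 01101010
byte 3: 01010000 ⊕ 10010001 = 11000001
byte 4: 00101111 ⊕ 10110110 = 10011001
byte 5: 00110001 ⊕ 10111011 = 10001010
byte 6: 00100000 ⊕ 10100011 = 10000011
byte 7: 01101101 ⊕ 00111100 = 01010001
byte 8: 00110111 ⊕ 10000100 = 10110011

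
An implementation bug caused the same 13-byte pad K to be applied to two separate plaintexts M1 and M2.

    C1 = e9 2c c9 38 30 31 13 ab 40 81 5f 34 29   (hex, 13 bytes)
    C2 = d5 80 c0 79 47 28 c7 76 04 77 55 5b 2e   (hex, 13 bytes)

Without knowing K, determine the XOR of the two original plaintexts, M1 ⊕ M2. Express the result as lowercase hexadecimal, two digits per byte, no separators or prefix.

C1 ⊕ C2 = (M1 ⊕ K) ⊕ (M2 ⊕ K) = M1 ⊕ M2 — the shared key cancels under XOR.
e9 ⊕ d5 = 3c
2c ⊕ 80 = ac
c9 ⊕ c0 = 09
38 ⊕ 79 = 41
30 ⊕ 47 = 77
31 ⊕ 28 = 19
13 ⊕ c7 = d4
ab ⊕ 76 = dd
40 ⊕ 04 = 44
81 ⊕ 77 = f6
5f ⊕ 55 = 0a
34 ⊕ 5b = 6f
29 ⊕ 2e = 07

3cac09417719d4dd44f60a6f07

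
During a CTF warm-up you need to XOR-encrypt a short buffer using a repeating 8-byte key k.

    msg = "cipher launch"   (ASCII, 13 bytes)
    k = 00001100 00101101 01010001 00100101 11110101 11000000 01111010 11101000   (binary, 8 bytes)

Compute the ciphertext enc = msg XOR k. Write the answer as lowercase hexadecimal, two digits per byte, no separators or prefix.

6f44214d90b25a846d583f469d

The 8-byte key repeats, so the effective keystream is 0c 2d 51 25 f5 c0 7a e8 0c 2d 51 25 f5.
byte 0: 01100011 ⊕ 00001100 = 01101111
byte 1: 01101001 ⊕ 00101101 = 01000100
byte 2: 01110000 ⊕ 01010001 = 00100001
byte 3: 01101000 ⊕ 00100101 = 01001101
byte 4: 01100101 ⊕ 11110101 = 10010000
byte 5: 01110010 ⊕ 11000000 = 10110010
byte 6: 00100000 ⊕ 01111010 = 01011010
byte 7: 01101100 ⊕ 11101000 = 10000100
byte 8: 01100001 ⊕ 00001100 = 01101101
byte 9: 01110101 ⊕ 00101101 = 01011000
byte 10: 01101110 ⊕ 01010001 = 00111111
byte 11: 01100011 ⊕ 00100101 = 01000110
byte 12: 01101000 ⊕ 11110101 = 10011101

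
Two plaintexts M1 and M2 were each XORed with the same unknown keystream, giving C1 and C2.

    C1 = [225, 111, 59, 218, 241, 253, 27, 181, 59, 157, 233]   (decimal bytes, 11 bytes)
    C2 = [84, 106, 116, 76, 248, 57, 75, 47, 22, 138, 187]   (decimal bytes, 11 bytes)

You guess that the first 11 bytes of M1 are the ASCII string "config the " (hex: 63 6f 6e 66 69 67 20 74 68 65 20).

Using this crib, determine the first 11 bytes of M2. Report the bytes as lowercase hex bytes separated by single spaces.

First, C1 ⊕ C2 = (M1 ⊕ K) ⊕ (M2 ⊕ K) = M1 ⊕ M2, so the key drops out. Then M2 = (M1 ⊕ M2) ⊕ M1 over the first 11 bytes.
byte 0: (e1 ^ 54) ^ 63 = b5 ^ 63 = d6
byte 1: (6f ^ 6a) ^ 6f = 05 ^ 6f = 6a
byte 2: (3b ^ 74) ^ 6e = 4f ^ 6e = 21
byte 3: (da ^ 4c) ^ 66 = 96 ^ 66 = f0
byte 4: (f1 ^ f8) ^ 69 = 09 ^ 69 = 60
byte 5: (fd ^ 39) ^ 67 = c4 ^ 67 = a3
byte 6: (1b ^ 4b) ^ 20 = 50 ^ 20 = 70
byte 7: (b5 ^ 2f) ^ 74 = 9a ^ 74 = ee
byte 8: (3b ^ 16) ^ 68 = 2d ^ 68 = 45
byte 9: (9d ^ 8a) ^ 65 = 17 ^ 65 = 72
byte 10: (e9 ^ bb) ^ 20 = 52 ^ 20 = 72

d6 6a 21 f0 60 a3 70 ee 45 72 72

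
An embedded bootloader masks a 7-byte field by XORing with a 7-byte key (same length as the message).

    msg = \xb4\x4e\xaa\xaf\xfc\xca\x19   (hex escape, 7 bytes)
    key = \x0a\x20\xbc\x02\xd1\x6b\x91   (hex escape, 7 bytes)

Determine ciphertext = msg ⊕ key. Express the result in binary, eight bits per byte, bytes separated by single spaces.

10111110 01101110 00010110 10101101 00101101 10100001 10001000

180 XOR  10 = 190
 78 XOR  32 = 110
170 XOR 188 =  22
175 XOR   2 = 173
252 XOR 209 =  45
202 XOR 107 = 161
 25 XOR 145 = 136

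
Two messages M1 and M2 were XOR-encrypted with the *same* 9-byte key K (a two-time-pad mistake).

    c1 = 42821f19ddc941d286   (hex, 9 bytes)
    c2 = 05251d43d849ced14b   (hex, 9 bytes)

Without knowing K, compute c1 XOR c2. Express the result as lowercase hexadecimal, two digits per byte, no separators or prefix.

c1 ⊕ c2 = (M1 ⊕ K) ⊕ (M2 ⊕ K) = M1 ⊕ M2 — the shared key cancels under XOR.
42 XOR 05 = 47
82 XOR 25 = a7
1f XOR 1d = 02
19 XOR 43 = 5a
dd XOR d8 = 05
c9 XOR 49 = 80
41 XOR ce = 8f
d2 XOR d1 = 03
86 XOR 4b = cd

47a7025a05808f03cd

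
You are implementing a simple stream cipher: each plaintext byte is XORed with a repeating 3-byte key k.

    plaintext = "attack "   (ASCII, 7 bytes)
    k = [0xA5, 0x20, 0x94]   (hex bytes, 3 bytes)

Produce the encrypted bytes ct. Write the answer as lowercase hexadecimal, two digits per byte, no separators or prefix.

c454e0c443ff85

The 3-byte key repeats, so the effective keystream is a5 20 94 a5 20 94 a5.
byte 0: 61 ^ a5 = c4
byte 1: 74 ^ 20 = 54
byte 2: 74 ^ 94 = e0
byte 3: 61 ^ a5 = c4
byte 4: 63 ^ 20 = 43
byte 5: 6b ^ 94 = ff
byte 6: 20 ^ a5 = 85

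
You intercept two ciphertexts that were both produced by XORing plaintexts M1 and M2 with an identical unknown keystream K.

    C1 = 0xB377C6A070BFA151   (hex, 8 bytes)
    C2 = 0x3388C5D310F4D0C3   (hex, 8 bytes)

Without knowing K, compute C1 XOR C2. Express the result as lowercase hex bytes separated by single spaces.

C1 ⊕ C2 = (M1 ⊕ K) ⊕ (M2 ⊕ K) = M1 ⊕ M2 — the shared key cancels under XOR.
b3 ⊕ 33 = 80
77 ⊕ 88 = ff
c6 ⊕ c5 = 03
a0 ⊕ d3 = 73
70 ⊕ 10 = 60
bf ⊕ f4 = 4b
a1 ⊕ d0 = 71
51 ⊕ c3 = 92

80 ff 03 73 60 4b 71 92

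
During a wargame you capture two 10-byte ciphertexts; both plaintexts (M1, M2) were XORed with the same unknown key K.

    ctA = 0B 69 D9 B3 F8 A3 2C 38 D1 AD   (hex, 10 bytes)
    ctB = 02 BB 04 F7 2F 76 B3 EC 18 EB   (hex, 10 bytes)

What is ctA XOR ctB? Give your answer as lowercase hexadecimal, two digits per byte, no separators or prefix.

ctA ⊕ ctB = (M1 ⊕ K) ⊕ (M2 ⊕ K) = M1 ⊕ M2 — the shared key cancels under XOR.
 11 xor   2 =   9
105 xor 187 = 210
217 xor   4 = 221
179 xor 247 =  68
248 xor  47 = 215
163 xor 118 = 213
 44 xor 179 = 159
 56 xor 236 = 212
209 xor  24 = 201
173 xor 235 =  70

09d2dd44d7d59fd4c946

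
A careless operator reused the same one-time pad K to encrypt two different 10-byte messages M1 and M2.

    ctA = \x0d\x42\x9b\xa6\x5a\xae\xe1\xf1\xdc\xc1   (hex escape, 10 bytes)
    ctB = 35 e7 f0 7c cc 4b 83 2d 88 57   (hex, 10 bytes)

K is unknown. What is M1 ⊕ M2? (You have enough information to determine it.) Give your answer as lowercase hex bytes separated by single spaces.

38 a5 6b da 96 e5 62 dc 54 96

ctA ⊕ ctB = (M1 ⊕ K) ⊕ (M2 ⊕ K) = M1 ⊕ M2 — the shared key cancels under XOR.
byte 0: 0d XOR 35 = 38
byte 1: 42 XOR e7 = a5
byte 2: 9b XOR f0 = 6b
byte 3: a6 XOR 7c = da
byte 4: 5a XOR cc = 96
byte 5: ae XOR 4b = e5
byte 6: e1 XOR 83 = 62
byte 7: f1 XOR 2d = dc
byte 8: dc XOR 88 = 54
byte 9: c1 XOR 57 = 96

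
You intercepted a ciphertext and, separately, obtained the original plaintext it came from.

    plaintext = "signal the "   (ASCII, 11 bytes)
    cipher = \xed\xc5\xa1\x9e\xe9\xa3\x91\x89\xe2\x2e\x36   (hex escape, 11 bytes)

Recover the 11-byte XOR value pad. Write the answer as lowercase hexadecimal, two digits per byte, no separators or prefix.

9eacc6f088cfb1fd8a4b16

Since cipher = plaintext ⊕ pad, XORing both sides with plaintext gives pad = plaintext ⊕ cipher.
73 XOR ed = 9e
69 XOR c5 = ac
67 XOR a1 = c6
6e XOR 9e = f0
61 XOR e9 = 88
6c XOR a3 = cf
20 XOR 91 = b1
74 XOR 89 = fd
68 XOR e2 = 8a
65 XOR 2e = 4b
20 XOR 36 = 16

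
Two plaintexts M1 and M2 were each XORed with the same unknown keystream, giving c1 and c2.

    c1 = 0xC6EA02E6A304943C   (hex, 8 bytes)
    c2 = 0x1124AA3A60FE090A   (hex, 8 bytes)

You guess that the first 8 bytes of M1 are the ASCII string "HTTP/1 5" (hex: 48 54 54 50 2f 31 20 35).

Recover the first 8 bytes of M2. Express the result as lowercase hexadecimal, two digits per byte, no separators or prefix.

9f9afc8ceccbbd03

First, c1 ⊕ c2 = (M1 ⊕ K) ⊕ (M2 ⊕ K) = M1 ⊕ M2, so the key drops out. Then M2 = (M1 ⊕ M2) ⊕ M1 over the first 8 bytes.
byte 0: (c6 XOR 11) XOR 48 = d7 XOR 48 = 9f
byte 1: (ea XOR 24) XOR 54 = ce XOR 54 = 9a
byte 2: (02 XOR aa) XOR 54 = a8 XOR 54 = fc
byte 3: (e6 XOR 3a) XOR 50 = dc XOR 50 = 8c
byte 4: (a3 XOR 60) XOR 2f = c3 XOR 2f = ec
byte 5: (04 XOR fe) XOR 31 = fa XOR 31 = cb
byte 6: (94 XOR 09) XOR 20 = 9d XOR 20 = bd
byte 7: (3c XOR 0a) XOR 35 = 36 XOR 35 = 03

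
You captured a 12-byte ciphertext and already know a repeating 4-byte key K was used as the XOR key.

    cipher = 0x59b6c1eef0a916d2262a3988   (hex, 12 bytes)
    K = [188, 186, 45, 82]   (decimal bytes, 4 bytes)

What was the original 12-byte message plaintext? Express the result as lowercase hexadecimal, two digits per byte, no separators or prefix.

The 4-byte key repeats, so the effective keystream is bc ba 2d 52 bc ba 2d 52 bc ba 2d 52.
byte 0:  89 XOR 188 = 229
byte 1: 182 XOR 186 =  12
byte 2: 193 XOR  45 = 236
byte 3: 238 XOR  82 = 188
byte 4: 240 XOR 188 =  76
byte 5: 169 XOR 186 =  19
byte 6:  22 XOR  45 =  59
byte 7: 210 XOR  82 = 128
byte 8:  38 XOR 188 = 154
byte 9:  42 XOR 186 = 144
byte 10:  57 XOR  45 =  20
byte 11: 136 XOR  82 = 218

e50cecbc4c133b809a9014da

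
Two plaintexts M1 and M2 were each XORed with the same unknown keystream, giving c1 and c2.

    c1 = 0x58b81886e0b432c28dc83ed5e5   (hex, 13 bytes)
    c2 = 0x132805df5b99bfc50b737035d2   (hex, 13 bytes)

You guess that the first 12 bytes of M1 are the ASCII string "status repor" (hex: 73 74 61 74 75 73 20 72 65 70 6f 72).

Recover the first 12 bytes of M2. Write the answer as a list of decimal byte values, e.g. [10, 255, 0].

First, c1 ⊕ c2 = (M1 ⊕ K) ⊕ (M2 ⊕ K) = M1 ⊕ M2, so the key drops out. Then M2 = (M1 ⊕ M2) ⊕ M1 over the first 12 bytes.
byte 0: (58 XOR 13) XOR 73 = 4b XOR 73 = 38
byte 1: (b8 XOR 28) XOR 74 = 90 XOR 74 = e4
byte 2: (18 XOR 05) XOR 61 = 1d XOR 61 = 7c
byte 3: (86 XOR df) XOR 74 = 59 XOR 74 = 2d
byte 4: (e0 XOR 5b) XOR 75 = bb XOR 75 = ce
byte 5: (b4 XOR 99) XOR 73 = 2d XOR 73 = 5e
byte 6: (32 XOR bf) XOR 20 = 8d XOR 20 = ad
byte 7: (c2 XOR c5) XOR 72 = 07 XOR 72 = 75
byte 8: (8d XOR 0b) XOR 65 = 86 XOR 65 = e3
byte 9: (c8 XOR 73) XOR 70 = bb XOR 70 = cb
byte 10: (3e XOR 70) XOR 6f = 4e XOR 6f = 21
byte 11: (d5 XOR 35) XOR 72 = e0 XOR 72 = 92

[56, 228, 124, 45, 206, 94, 173, 117, 227, 203, 33, 146]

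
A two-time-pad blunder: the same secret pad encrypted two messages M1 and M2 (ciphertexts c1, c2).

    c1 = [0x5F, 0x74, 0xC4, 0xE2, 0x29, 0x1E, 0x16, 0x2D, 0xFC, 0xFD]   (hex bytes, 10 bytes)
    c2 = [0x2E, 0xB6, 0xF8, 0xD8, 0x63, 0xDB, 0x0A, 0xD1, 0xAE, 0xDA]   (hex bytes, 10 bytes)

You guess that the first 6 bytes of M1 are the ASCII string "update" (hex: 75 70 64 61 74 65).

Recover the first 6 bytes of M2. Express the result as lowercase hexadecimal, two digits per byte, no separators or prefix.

04b2585b3ea0

First, c1 ⊕ c2 = (M1 ⊕ K) ⊕ (M2 ⊕ K) = M1 ⊕ M2, so the key drops out. Then M2 = (M1 ⊕ M2) ⊕ M1 over the first 6 bytes.
byte 0: (5f ⊕ 2e) ⊕ 75 = 71 ⊕ 75 = 04
byte 1: (74 ⊕ b6) ⊕ 70 = c2 ⊕ 70 = b2
byte 2: (c4 ⊕ f8) ⊕ 64 = 3c ⊕ 64 = 58
byte 3: (e2 ⊕ d8) ⊕ 61 = 3a ⊕ 61 = 5b
byte 4: (29 ⊕ 63) ⊕ 74 = 4a ⊕ 74 = 3e
byte 5: (1e ⊕ db) ⊕ 65 = c5 ⊕ 65 = a0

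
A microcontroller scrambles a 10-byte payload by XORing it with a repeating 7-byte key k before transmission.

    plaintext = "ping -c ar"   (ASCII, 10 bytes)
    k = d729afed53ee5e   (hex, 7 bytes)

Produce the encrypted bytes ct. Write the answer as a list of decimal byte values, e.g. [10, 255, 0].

The 7-byte key repeats, so the effective keystream is d7 29 af ed 53 ee 5e d7 29 af.
byte 0: 70 xor d7 = a7
byte 1: 69 xor 29 = 40
byte 2: 6e xor af = c1
byte 3: 67 xor ed = 8a
byte 4: 20 xor 53 = 73
byte 5: 2d xor ee = c3
byte 6: 63 xor 5e = 3d
byte 7: 20 xor d7 = f7
byte 8: 61 xor 29 = 48
byte 9: 72 xor af = dd

[167, 64, 193, 138, 115, 195, 61, 247, 72, 221]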